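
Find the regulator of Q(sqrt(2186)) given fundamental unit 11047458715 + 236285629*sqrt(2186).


epsilon = 11047458715 + 236285629*sqrt(2186)
= 2.2095e+10
R = ln(2.2095e+10)
= 23.8186

23.8186


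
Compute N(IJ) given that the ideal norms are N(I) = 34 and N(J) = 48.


N(IJ) = N(I) * N(J)
= 34 * 48
= 1632

1632


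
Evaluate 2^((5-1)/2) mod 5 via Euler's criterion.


p = 5 is prime and the exponent is (p-1)/2 = 2, so by Euler's criterion 2^2 = (2/5) = +1 or -1 mod 5.
Compute by square-and-multiply:
  2 = 2 (binary 10)
  Repeated squaring mod 5: 2^1 = 2, 2^2 = 4
  2^2 = 4 mod 5
Result 4 = p - 1 = -1 mod 5: 2 is a quadratic non-residue mod 5. As a residue in [0, p-1] the value is 4.
2^2 mod 5 = 4

4


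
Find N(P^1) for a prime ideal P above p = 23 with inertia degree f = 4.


N(P^a) = p^(a*f)
= 23^(1*4)
= 23^4
= 279841

279841


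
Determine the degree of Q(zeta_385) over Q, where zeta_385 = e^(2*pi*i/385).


The degree equals Euler's totient phi(385).
385 = 5 * 7 * 11
phi(385) = 240

240


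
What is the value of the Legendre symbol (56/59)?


p = 59 is prime, so compute (56/59) with the reciprocity algorithm (Jacobi-symbol steps: pull out 2s via (2/n), flip via reciprocity, reduce):
  pull out 2: (2/59) = -1  (since 59 mod 8 = 3)
  pull out 2: (2/59) = -1  (since 59 mod 8 = 3)
  pull out 2: (2/59) = -1  (since 59 mod 8 = 3)
  reciprocity: (7/59) -> -(59/7)
  reduce: (3/7)
  reciprocity: (3/7) -> -(7/3)
  reduce: (1/3)
  (1/3) = 1
Product of signs = -1
(56/59) = -1

-1


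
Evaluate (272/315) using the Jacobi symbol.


Compute (272/315) via quadratic reciprocity:
  pull out 2: (2/315) = -1  (since 315 mod 8 = 3)
  pull out 2: (2/315) = -1  (since 315 mod 8 = 3)
  pull out 2: (2/315) = -1  (since 315 mod 8 = 3)
  pull out 2: (2/315) = -1  (since 315 mod 8 = 3)
  reciprocity: (17/315) -> +(315/17)
  reduce: (9/17)
  reciprocity: (9/17) -> +(17/9)
  reduce: (8/9)
  pull out 2: (2/9) = +1  (since 9 mod 8 = 1)
  pull out 2: (2/9) = +1  (since 9 mod 8 = 1)
  pull out 2: (2/9) = +1  (since 9 mod 8 = 1)
  (1/9) = 1
Product of signs = 1

1


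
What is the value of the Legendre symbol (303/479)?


p = 479 is prime, so compute (303/479) with the reciprocity algorithm (Jacobi-symbol steps: pull out 2s via (2/n), flip via reciprocity, reduce):
  reciprocity: (303/479) -> -(479/303)
  reduce: (176/303)
  pull out 2: (2/303) = +1  (since 303 mod 8 = 7)
  pull out 2: (2/303) = +1  (since 303 mod 8 = 7)
  pull out 2: (2/303) = +1  (since 303 mod 8 = 7)
  pull out 2: (2/303) = +1  (since 303 mod 8 = 7)
  reciprocity: (11/303) -> -(303/11)
  reduce: (6/11)
  pull out 2: (2/11) = -1  (since 11 mod 8 = 3)
  reciprocity: (3/11) -> -(11/3)
  reduce: (2/3)
  pull out 2: (2/3) = -1  (since 3 mod 8 = 3)
  (1/3) = 1
Product of signs = -1
(303/479) = -1

-1


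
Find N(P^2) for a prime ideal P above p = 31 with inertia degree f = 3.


N(P^a) = p^(a*f)
= 31^(2*3)
= 31^6
= 887503681

887503681


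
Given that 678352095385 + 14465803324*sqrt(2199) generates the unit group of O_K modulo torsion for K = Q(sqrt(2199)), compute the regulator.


epsilon = 678352095385 + 14465803324*sqrt(2199)
= 1.3567e+12
R = ln(1.3567e+12)
= 27.9361

27.9361


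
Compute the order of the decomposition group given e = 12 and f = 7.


|D_P| = e * f
= 12 * 7
= 84

84


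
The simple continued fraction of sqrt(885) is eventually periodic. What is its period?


Run the CF algorithm for sqrt(885).
a_0 = floor(sqrt(885)) = 29; set m_0=0, q_0=1.
Recurrence: m' = q*a - m,  q' = (d - m'^2)/q,  a' = floor((a_0 + m')/q').
  step 1: m=29, q=44, a=1
  step 2: m=15, q=15, a=2
  step 3: m=15, q=44, a=1
  step 4: m=29, q=1, a=58
a_4 = 2*a_0 = 58, so the period closes here.
sqrt(885) = [29; 1, 2, 1, 58]
Period length = 4

4


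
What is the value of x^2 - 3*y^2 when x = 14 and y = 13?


x^2 - d*y^2
= 14^2 - 3*13^2
= 196 - 507
= -311

-311


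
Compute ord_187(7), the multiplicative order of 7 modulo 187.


We want ord_187(7), the smallest k >= 1 with 7^k = 1 mod 187.
n = 187 = 11 * 17, phi(187) = 160; the order divides phi(n).
Divisors of 160: 1, 2, 4, 5, 8, 10, 16, 20, 32, 40, 80, 160
Repeated squaring mod 187: 7^1 = 7, 7^2 = 49, 7^4 = 157, 7^8 = 152, 7^16 = 103, 7^32 = 137, 7^64 = 69, 7^128 = 86
Test divisors in increasing order:
  k=1: 7^1 = 7 mod 187
  k=2: 7^2 = 49 mod 187
  k=4: 7^4 = 157 mod 187
  k=5: 7^5 = 157 * 7 = 164 mod 187
  k=8: 7^8 = 152 mod 187
  k=10: 7^10 = 152 * 49 = 155 mod 187
  k=16: 7^16 = 103 mod 187
  k=20: 7^20 = 103 * 157 = 89 mod 187
  k=32: 7^32 = 137 mod 187
  k=40: 7^40 = 137 * 152 = 67 mod 187
  k=80: 7^80 = 69 * 103 = 1 mod 187  <- first divisor giving 1
Order = 80

80


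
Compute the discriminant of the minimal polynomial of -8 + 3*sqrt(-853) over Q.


The element -8 + 3*sqrt(-853) has minimal polynomial:
x^2 + 16*x + 7741
Discriminant = (16)^2 - 4*(7741)
= 256 - 30964
= -30708

-30708


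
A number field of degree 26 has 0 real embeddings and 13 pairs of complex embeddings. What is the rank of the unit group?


By Dirichlet's unit theorem:
rank = r1 + r2 - 1
= 0 + 13 - 1
= 12

12


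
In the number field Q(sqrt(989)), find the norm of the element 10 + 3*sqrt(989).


N(a + b*sqrt(d)) = a^2 - d*b^2
= (10)^2 - (989)*(3)^2
= 100 - 8901
= -8801

-8801


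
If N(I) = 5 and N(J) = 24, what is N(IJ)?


N(IJ) = N(I) * N(J)
= 5 * 24
= 120

120


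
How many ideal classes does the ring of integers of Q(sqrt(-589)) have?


K = Q(sqrt(-589)). d mod 4 = 3, so D = disc(K) = 4d = -2356
h(K) equals the number of primitive reduced positive-definite forms (a, b, c) = a*x^2 + b*x*y + c*y^2 with b^2 - 4ac = D,
where reduced means |b| <= a <= c, with b >= 0 whenever |b| = a or a = c, and primitive means gcd(a, b, c) = 1.
Reduced forces 3a^2 <= |D| = 2356, so 1 <= a <= 28; b must have the parity of D, and c = (b^2 - D)/(4a) must be an integer >= a.
Enumerate a = 1..28, b in [-a, a]:
  a=1: (1, 0, 589)  [1]
  a=2: (2, 2, 295)  [1]
  a=3..4: none
  a=5: (5, -2, 118), (5, 2, 118)  [2]
  a=6..9: none
  a=10: (10, -2, 59), (10, 2, 59)  [2]
  a=11: (11, -8, 55), (11, 8, 55)  [2]
  a=12: none
  a=13: (13, -6, 46), (13, 6, 46)  [2]
  a=14..18: none
  a=19: (19, 0, 31)  [1]
  a=20..21: none
  a=22: (22, -14, 29), (22, 14, 29)  [2]
  a=23: (23, -6, 26), (23, 6, 26)  [2]
  a=24: none
  a=25: (25, 12, 25)  [1]
  a=26..28: none
Total reduced forms: 1 + 1 + 2 + 2 + 2 + 2 + 1 + 2 + 2 + 1 = 16
h = 16

16


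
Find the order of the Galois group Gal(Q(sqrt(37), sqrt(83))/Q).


The 2 square roots of distinct primes are multiplicatively independent over Q,
so [K:Q] = 2^2 and Gal(K/Q) is isomorphic to (Z/2Z)^2.
|Gal| = 2^2 = 4

4


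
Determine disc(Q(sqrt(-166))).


For K = Q(sqrt(d)) with d squarefree: disc(K) = d if d = 1 mod 4, and disc(K) = 4d if d = 2 or 3 mod 4.
Here d = -166, and d mod 4 = 2.
d = 2 mod 4, not 1 (O_K = Z[sqrt(d)]), so disc(K) = 4d = 4 * (-166) = -664

-664


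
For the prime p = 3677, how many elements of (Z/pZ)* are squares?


For prime p, the number of non-zero quadratic residues is (p-1)/2.
= (3677-1)/2
= 1838

1838


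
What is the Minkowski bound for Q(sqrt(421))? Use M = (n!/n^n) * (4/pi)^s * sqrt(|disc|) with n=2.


d = 421, d mod 4 = 1, so disc(K) = d = 421; |disc(K)| = 421
Real quadratic field, so n = 2, s = r2 = 0, r1 = 2
M = (n!/n^n) * (4/pi)^s * sqrt(|disc(K)|) = (2!/2^2) * (4/pi)^0 * sqrt(421)
= 0.5 * 1.000000 * 20.518285
= 10.2591

10.2591


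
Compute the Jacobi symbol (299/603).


Compute (299/603) via quadratic reciprocity:
  reciprocity: (299/603) -> -(603/299)
  reduce: (5/299)
  reciprocity: (5/299) -> +(299/5)
  reduce: (4/5)
  pull out 2: (2/5) = -1  (since 5 mod 8 = 5)
  pull out 2: (2/5) = -1  (since 5 mod 8 = 5)
  (1/5) = 1
Product of signs = -1

-1


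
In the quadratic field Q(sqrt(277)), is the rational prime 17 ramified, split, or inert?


K = Q(sqrt(277)). Since d mod 4 = 1, disc(K) = 277.
Check p | disc: 277 mod 17 = 5.
p does not divide disc. Compute Legendre symbol (d/p):
5^((17-1)/2) mod 17 = -1
(d/p) = -1, so p is inert: (p) stays prime with e=1, f=2, g=1.
Therefore p is inert.

inert


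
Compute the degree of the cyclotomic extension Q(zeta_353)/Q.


The degree equals Euler's totient phi(353).
353 = 353
phi(353) = 352

352


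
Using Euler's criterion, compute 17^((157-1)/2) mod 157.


p = 157 is prime and the exponent is (p-1)/2 = 78, so by Euler's criterion 17^78 = (17/157) = +1 or -1 mod 157.
Compute by square-and-multiply:
  78 = 64 + 8 + 4 + 2 (binary 1001110)
  Repeated squaring mod 157: 17^1 = 17, 17^2 = 132, 17^4 = 154, 17^8 = 9, 17^16 = 81, 17^32 = 124, 17^64 = 147
  17^78 = 17^64 * 17^8 * 17^4 * 17^2 = 147 * 9 * 154 * 132 mod 157
    147 * 9 = 1323 = 67 mod 157
    67 * 154 = 10318 = 113 mod 157
    113 * 132 = 14916 = 1 mod 157
  17^78 = 1 mod 157
Result 1: 17 is a quadratic residue mod 157.
17^78 mod 157 = 1

1


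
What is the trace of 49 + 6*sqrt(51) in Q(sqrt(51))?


Tr(a + b*sqrt(d)) = (a + b*sqrt(d)) + (a - b*sqrt(d)) = 2a
= 2 * (49)
= 98

98


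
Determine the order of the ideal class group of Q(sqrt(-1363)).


K = Q(sqrt(-1363)). d mod 4 = 1, so D = disc(K) = d = -1363
h(K) equals the number of primitive reduced positive-definite forms (a, b, c) = a*x^2 + b*x*y + c*y^2 with b^2 - 4ac = D,
where reduced means |b| <= a <= c, with b >= 0 whenever |b| = a or a = c, and primitive means gcd(a, b, c) = 1.
Reduced forces 3a^2 <= |D| = 1363, so 1 <= a <= 21; b must have the parity of D, and c = (b^2 - D)/(4a) must be an integer >= a.
Enumerate a = 1..21, b in [-a, a]:
  a=1: (1, 1, 341)  [1]
  a=2..6: none
  a=7: (7, -3, 49), (7, 3, 49)  [2]
  a=8..10: none
  a=11: (11, -1, 31), (11, 1, 31)  [2]
  a=12..18: none
  a=19: (19, 9, 19)  [1]
  a=20..21: none
Total reduced forms: 1 + 2 + 2 + 1 = 6
h = 6

6


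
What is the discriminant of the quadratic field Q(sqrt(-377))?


For K = Q(sqrt(d)) with d squarefree: disc(K) = d if d = 1 mod 4, and disc(K) = 4d if d = 2 or 3 mod 4.
Here d = -377, and d mod 4 = 3.
d = 3 mod 4, not 1 (O_K = Z[sqrt(d)]), so disc(K) = 4d = 4 * (-377) = -1508

-1508


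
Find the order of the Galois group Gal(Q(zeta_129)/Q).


|Gal(Q(zeta_129)/Q)| = phi(129)
= 84

84


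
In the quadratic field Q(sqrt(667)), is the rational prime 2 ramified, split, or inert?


K = Q(sqrt(667)). Since d mod 4 = 3, disc(K) = 2668.
Check p | disc: 2668 mod 2 = 0.
p divides disc, so p ramifies: (p) = P^2 with e=2, f=1, g=1.
Therefore p is ramified.

ramified


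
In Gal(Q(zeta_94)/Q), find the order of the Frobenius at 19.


The Frobenius at p in Gal(Q(zeta_n)/Q) = (Z/nZ)* is the class of p, so its order is ord_94(19), the smallest k >= 1 with 19^k = 1 mod 94.
n = 94 = 2 * 47, phi(94) = 46; the order divides phi(n).
Divisors of 46: 1, 2, 23, 46
Repeated squaring mod 94: 19^1 = 19, 19^2 = 79, 19^4 = 37, 19^8 = 53, 19^16 = 83, 19^32 = 27
Test divisors in increasing order:
  k=1: 19^1 = 19 mod 94
  k=2: 19^2 = 79 mod 94
  k=23: 19^23 = 83 * 37 * 79 * 19 = 93 mod 94
  k=46: 19^46 = 27 * 53 * 37 * 79 = 1 mod 94  <- first divisor giving 1
Order = 46

46


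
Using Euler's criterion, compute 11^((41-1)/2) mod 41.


p = 41 is prime and the exponent is (p-1)/2 = 20, so by Euler's criterion 11^20 = (11/41) = +1 or -1 mod 41.
Compute by square-and-multiply:
  20 = 16 + 4 (binary 10100)
  Repeated squaring mod 41: 11^1 = 11, 11^2 = 39, 11^4 = 4, 11^8 = 16, 11^16 = 10
  11^20 = 11^16 * 11^4 = 10 * 4 mod 41
    10 * 4 = 40 = 40 mod 41
  11^20 = 40 mod 41
Result 40 = p - 1 = -1 mod 41: 11 is a quadratic non-residue mod 41. As a residue in [0, p-1] the value is 40.
11^20 mod 41 = 40

40


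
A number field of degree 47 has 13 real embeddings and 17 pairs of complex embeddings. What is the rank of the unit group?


By Dirichlet's unit theorem:
rank = r1 + r2 - 1
= 13 + 17 - 1
= 29

29


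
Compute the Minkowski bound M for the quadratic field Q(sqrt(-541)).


d = -541, d mod 4 = 3, so disc(K) = 4d = -2164; |disc(K)| = 2164
Imaginary quadratic field, so n = 2, s = r2 = 1, r1 = 0
M = (n!/n^n) * (4/pi)^s * sqrt(|disc(K)|) = (2!/2^2) * (4/pi)^1 * sqrt(2164)
= 0.5 * 1.273240 * 46.518813
= 29.6148

29.6148


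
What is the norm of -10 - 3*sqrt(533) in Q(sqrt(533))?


N(a + b*sqrt(d)) = a^2 - d*b^2
= (-10)^2 - (533)*(-3)^2
= 100 - 4797
= -4697

-4697


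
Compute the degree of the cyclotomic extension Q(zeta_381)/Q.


The degree equals Euler's totient phi(381).
381 = 3 * 127
phi(381) = 252

252


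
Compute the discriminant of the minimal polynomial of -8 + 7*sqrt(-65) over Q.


The element -8 + 7*sqrt(-65) has minimal polynomial:
x^2 + 16*x + 3249
Discriminant = (16)^2 - 4*(3249)
= 256 - 12996
= -12740

-12740


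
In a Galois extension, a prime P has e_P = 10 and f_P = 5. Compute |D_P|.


|D_P| = e * f
= 10 * 5
= 50

50


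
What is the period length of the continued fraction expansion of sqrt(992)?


Run the CF algorithm for sqrt(992).
a_0 = floor(sqrt(992)) = 31; set m_0=0, q_0=1.
Recurrence: m' = q*a - m,  q' = (d - m'^2)/q,  a' = floor((a_0 + m')/q').
  step 1: m=31, q=31, a=2
  step 2: m=31, q=1, a=62
a_2 = 2*a_0 = 62, so the period closes here.
sqrt(992) = [31; 2, 62]
Period length = 2

2


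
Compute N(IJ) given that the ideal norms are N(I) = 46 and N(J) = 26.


N(IJ) = N(I) * N(J)
= 46 * 26
= 1196

1196


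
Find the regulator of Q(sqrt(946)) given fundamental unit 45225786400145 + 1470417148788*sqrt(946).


epsilon = 45225786400145 + 1470417148788*sqrt(946)
= 9.0452e+13
R = ln(9.0452e+13)
= 32.1358

32.1358


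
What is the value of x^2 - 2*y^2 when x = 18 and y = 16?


x^2 - d*y^2
= 18^2 - 2*16^2
= 324 - 512
= -188

-188


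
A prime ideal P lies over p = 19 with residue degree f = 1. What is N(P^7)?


N(P^a) = p^(a*f)
= 19^(7*1)
= 19^7
= 893871739

893871739


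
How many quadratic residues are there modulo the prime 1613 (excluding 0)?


For prime p, the number of non-zero quadratic residues is (p-1)/2.
= (1613-1)/2
= 806

806


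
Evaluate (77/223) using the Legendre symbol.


p = 223 is prime, so compute (77/223) with the reciprocity algorithm (Jacobi-symbol steps: pull out 2s via (2/n), flip via reciprocity, reduce):
  reciprocity: (77/223) -> +(223/77)
  reduce: (69/77)
  reciprocity: (69/77) -> +(77/69)
  reduce: (8/69)
  pull out 2: (2/69) = -1  (since 69 mod 8 = 5)
  pull out 2: (2/69) = -1  (since 69 mod 8 = 5)
  pull out 2: (2/69) = -1  (since 69 mod 8 = 5)
  (1/69) = 1
Product of signs = -1
(77/223) = -1

-1


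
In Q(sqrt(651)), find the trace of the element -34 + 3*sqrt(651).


Tr(a + b*sqrt(d)) = (a + b*sqrt(d)) + (a - b*sqrt(d)) = 2a
= 2 * (-34)
= -68

-68


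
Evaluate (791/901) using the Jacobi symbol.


Compute (791/901) via quadratic reciprocity:
  reciprocity: (791/901) -> +(901/791)
  reduce: (110/791)
  pull out 2: (2/791) = +1  (since 791 mod 8 = 7)
  reciprocity: (55/791) -> -(791/55)
  reduce: (21/55)
  reciprocity: (21/55) -> +(55/21)
  reduce: (13/21)
  reciprocity: (13/21) -> +(21/13)
  reduce: (8/13)
  pull out 2: (2/13) = -1  (since 13 mod 8 = 5)
  pull out 2: (2/13) = -1  (since 13 mod 8 = 5)
  pull out 2: (2/13) = -1  (since 13 mod 8 = 5)
  (1/13) = 1
Product of signs = 1

1


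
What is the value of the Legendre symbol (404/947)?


p = 947 is prime, so compute (404/947) with the reciprocity algorithm (Jacobi-symbol steps: pull out 2s via (2/n), flip via reciprocity, reduce):
  pull out 2: (2/947) = -1  (since 947 mod 8 = 3)
  pull out 2: (2/947) = -1  (since 947 mod 8 = 3)
  reciprocity: (101/947) -> +(947/101)
  reduce: (38/101)
  pull out 2: (2/101) = -1  (since 101 mod 8 = 5)
  reciprocity: (19/101) -> +(101/19)
  reduce: (6/19)
  pull out 2: (2/19) = -1  (since 19 mod 8 = 3)
  reciprocity: (3/19) -> -(19/3)
  reduce: (1/3)
  (1/3) = 1
Product of signs = -1
(404/947) = -1

-1


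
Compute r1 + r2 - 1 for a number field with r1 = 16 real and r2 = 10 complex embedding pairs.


By Dirichlet's unit theorem:
rank = r1 + r2 - 1
= 16 + 10 - 1
= 25

25


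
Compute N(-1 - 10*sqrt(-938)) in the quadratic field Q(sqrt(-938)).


N(a + b*sqrt(d)) = a^2 - d*b^2
= (-1)^2 - (-938)*(-10)^2
= 1 + 93800
= 93801

93801


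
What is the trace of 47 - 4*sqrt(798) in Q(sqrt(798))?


Tr(a + b*sqrt(d)) = (a + b*sqrt(d)) + (a - b*sqrt(d)) = 2a
= 2 * (47)
= 94

94


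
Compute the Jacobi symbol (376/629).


Compute (376/629) via quadratic reciprocity:
  pull out 2: (2/629) = -1  (since 629 mod 8 = 5)
  pull out 2: (2/629) = -1  (since 629 mod 8 = 5)
  pull out 2: (2/629) = -1  (since 629 mod 8 = 5)
  reciprocity: (47/629) -> +(629/47)
  reduce: (18/47)
  pull out 2: (2/47) = +1  (since 47 mod 8 = 7)
  reciprocity: (9/47) -> +(47/9)
  reduce: (2/9)
  pull out 2: (2/9) = +1  (since 9 mod 8 = 1)
  (1/9) = 1
Product of signs = -1

-1


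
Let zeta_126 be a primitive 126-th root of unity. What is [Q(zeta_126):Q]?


The degree equals Euler's totient phi(126).
126 = 2 * 3^2 * 7
phi(126) = 36

36


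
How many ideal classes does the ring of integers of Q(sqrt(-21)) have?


K = Q(sqrt(-21)). d mod 4 = 3, so D = disc(K) = 4d = -84
h(K) equals the number of primitive reduced positive-definite forms (a, b, c) = a*x^2 + b*x*y + c*y^2 with b^2 - 4ac = D,
where reduced means |b| <= a <= c, with b >= 0 whenever |b| = a or a = c, and primitive means gcd(a, b, c) = 1.
Reduced forces 3a^2 <= |D| = 84, so 1 <= a <= 5; b must have the parity of D, and c = (b^2 - D)/(4a) must be an integer >= a.
Enumerate a = 1..5, b in [-a, a]:
  a=1: (1, 0, 21)  [1]
  a=2: (2, 2, 11)  [1]
  a=3: (3, 0, 7)  [1]
  a=4: none
  a=5: (5, 4, 5)  [1]
Total reduced forms: 1 + 1 + 1 + 1 = 4
h = 4

4


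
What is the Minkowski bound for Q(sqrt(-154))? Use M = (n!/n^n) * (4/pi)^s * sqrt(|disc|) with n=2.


d = -154, d mod 4 = 2, so disc(K) = 4d = -616; |disc(K)| = 616
Imaginary quadratic field, so n = 2, s = r2 = 1, r1 = 0
M = (n!/n^n) * (4/pi)^s * sqrt(|disc(K)|) = (2!/2^2) * (4/pi)^1 * sqrt(616)
= 0.5 * 1.273240 * 24.819347
= 15.8005

15.8005


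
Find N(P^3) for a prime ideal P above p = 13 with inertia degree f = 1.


N(P^a) = p^(a*f)
= 13^(3*1)
= 13^3
= 2197

2197


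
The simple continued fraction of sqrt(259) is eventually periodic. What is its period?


Run the CF algorithm for sqrt(259).
a_0 = floor(sqrt(259)) = 16; set m_0=0, q_0=1.
Recurrence: m' = q*a - m,  q' = (d - m'^2)/q,  a' = floor((a_0 + m')/q').
  step 1: m=16, q=3, a=10
  step 2: m=14, q=21, a=1
  step 3: m=7, q=10, a=2
  step 4: m=13, q=9, a=3
  step 5: m=14, q=7, a=4
  step 6: m=14, q=9, a=3
  step 7: m=13, q=10, a=2
  step 8: m=7, q=21, a=1
  step 9: m=14, q=3, a=10
  step 10: m=16, q=1, a=32
a_10 = 2*a_0 = 32, so the period closes here.
sqrt(259) = [16; 10, 1, 2, 3, 4, 3, 2, 1, 10, 32]
Period length = 10

10


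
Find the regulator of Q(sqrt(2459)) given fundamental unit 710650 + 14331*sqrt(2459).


epsilon = 710650 + 14331*sqrt(2459)
= 1.4213e+06
R = ln(1.4213e+06)
= 14.1671

14.1671


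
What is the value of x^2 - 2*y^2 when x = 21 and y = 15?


x^2 - d*y^2
= 21^2 - 2*15^2
= 441 - 450
= -9

-9


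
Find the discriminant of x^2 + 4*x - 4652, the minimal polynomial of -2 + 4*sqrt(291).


The element -2 + 4*sqrt(291) has minimal polynomial:
x^2 + 4*x - 4652
Discriminant = (4)^2 - 4*(-4652)
= 16 + 18608
= 18624

18624


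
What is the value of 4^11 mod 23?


p = 23 is prime and the exponent is (p-1)/2 = 11, so by Euler's criterion 4^11 = (4/23) = +1 or -1 mod 23.
Compute by square-and-multiply:
  11 = 8 + 2 + 1 (binary 1011)
  Repeated squaring mod 23: 4^1 = 4, 4^2 = 16, 4^4 = 3, 4^8 = 9
  4^11 = 4^8 * 4^2 * 4^1 = 9 * 16 * 4 mod 23
    9 * 16 = 144 = 6 mod 23
    6 * 4 = 24 = 1 mod 23
  4^11 = 1 mod 23
Result 1: 4 is a quadratic residue mod 23.
4^11 mod 23 = 1

1


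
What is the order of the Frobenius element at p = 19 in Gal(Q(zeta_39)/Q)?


The Frobenius at p in Gal(Q(zeta_n)/Q) = (Z/nZ)* is the class of p, so its order is ord_39(19), the smallest k >= 1 with 19^k = 1 mod 39.
n = 39 = 3 * 13, phi(39) = 24; the order divides phi(n).
Divisors of 24: 1, 2, 3, 4, 6, 8, 12, 24
Repeated squaring mod 39: 19^1 = 19, 19^2 = 10, 19^4 = 22, 19^8 = 16, 19^16 = 22
Test divisors in increasing order:
  k=1: 19^1 = 19 mod 39
  k=2: 19^2 = 10 mod 39
  k=3: 19^3 = 10 * 19 = 34 mod 39
  k=4: 19^4 = 22 mod 39
  k=6: 19^6 = 22 * 10 = 25 mod 39
  k=8: 19^8 = 16 mod 39
  k=12: 19^12 = 16 * 22 = 1 mod 39  <- first divisor giving 1
Order = 12

12


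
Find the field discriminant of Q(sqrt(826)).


For K = Q(sqrt(d)) with d squarefree: disc(K) = d if d = 1 mod 4, and disc(K) = 4d if d = 2 or 3 mod 4.
Here d = 826, and d mod 4 = 2.
d = 2 mod 4, not 1 (O_K = Z[sqrt(d)]), so disc(K) = 4d = 4 * (826) = 3304

3304


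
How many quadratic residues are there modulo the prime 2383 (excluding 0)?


For prime p, the number of non-zero quadratic residues is (p-1)/2.
= (2383-1)/2
= 1191

1191


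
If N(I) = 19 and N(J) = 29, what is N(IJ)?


N(IJ) = N(I) * N(J)
= 19 * 29
= 551

551


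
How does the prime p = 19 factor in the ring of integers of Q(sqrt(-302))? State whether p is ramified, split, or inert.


K = Q(sqrt(-302)). Since d mod 4 = 2, disc(K) = -1208.
Check p | disc: -1208 mod 19 = 8.
p does not divide disc. Compute Legendre symbol (d/p):
2^((19-1)/2) mod 19 = -1
(d/p) = -1, so p is inert: (p) stays prime with e=1, f=2, g=1.
Therefore p is inert.

inert


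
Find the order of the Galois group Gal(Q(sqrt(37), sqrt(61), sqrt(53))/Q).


The 3 square roots of distinct primes are multiplicatively independent over Q,
so [K:Q] = 2^3 and Gal(K/Q) is isomorphic to (Z/2Z)^3.
|Gal| = 2^3 = 8

8


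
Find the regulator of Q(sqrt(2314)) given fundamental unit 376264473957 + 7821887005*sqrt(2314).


epsilon = 376264473957 + 7821887005*sqrt(2314)
= 7.5253e+11
R = ln(7.5253e+11)
= 27.3467

27.3467


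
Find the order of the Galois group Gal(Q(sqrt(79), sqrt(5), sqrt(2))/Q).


The 3 square roots of distinct primes are multiplicatively independent over Q,
so [K:Q] = 2^3 and Gal(K/Q) is isomorphic to (Z/2Z)^3.
|Gal| = 2^3 = 8

8


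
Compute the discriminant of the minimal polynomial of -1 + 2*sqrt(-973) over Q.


The element -1 + 2*sqrt(-973) has minimal polynomial:
x^2 + 2*x + 3893
Discriminant = (2)^2 - 4*(3893)
= 4 - 15572
= -15568

-15568


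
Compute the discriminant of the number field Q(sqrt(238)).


For K = Q(sqrt(d)) with d squarefree: disc(K) = d if d = 1 mod 4, and disc(K) = 4d if d = 2 or 3 mod 4.
Here d = 238, and d mod 4 = 2.
d = 2 mod 4, not 1 (O_K = Z[sqrt(d)]), so disc(K) = 4d = 4 * (238) = 952

952


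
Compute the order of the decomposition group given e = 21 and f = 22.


|D_P| = e * f
= 21 * 22
= 462

462


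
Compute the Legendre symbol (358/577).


p = 577 is prime, so compute (358/577) with the reciprocity algorithm (Jacobi-symbol steps: pull out 2s via (2/n), flip via reciprocity, reduce):
  pull out 2: (2/577) = +1  (since 577 mod 8 = 1)
  reciprocity: (179/577) -> +(577/179)
  reduce: (40/179)
  pull out 2: (2/179) = -1  (since 179 mod 8 = 3)
  pull out 2: (2/179) = -1  (since 179 mod 8 = 3)
  pull out 2: (2/179) = -1  (since 179 mod 8 = 3)
  reciprocity: (5/179) -> +(179/5)
  reduce: (4/5)
  pull out 2: (2/5) = -1  (since 5 mod 8 = 5)
  pull out 2: (2/5) = -1  (since 5 mod 8 = 5)
  (1/5) = 1
Product of signs = -1
(358/577) = -1

-1


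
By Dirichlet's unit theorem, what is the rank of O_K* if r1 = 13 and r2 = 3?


By Dirichlet's unit theorem:
rank = r1 + r2 - 1
= 13 + 3 - 1
= 15

15


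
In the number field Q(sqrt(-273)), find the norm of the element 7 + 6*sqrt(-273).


N(a + b*sqrt(d)) = a^2 - d*b^2
= (7)^2 - (-273)*(6)^2
= 49 + 9828
= 9877

9877


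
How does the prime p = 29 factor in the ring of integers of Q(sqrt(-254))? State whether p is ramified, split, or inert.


K = Q(sqrt(-254)). Since d mod 4 = 2, disc(K) = -1016.
Check p | disc: -1016 mod 29 = 28.
p does not divide disc. Compute Legendre symbol (d/p):
7^((29-1)/2) mod 29 = 1
(d/p) = 1, so p splits: (p) = P*P' with e=1, f=1, g=2.
Therefore p is split.

split


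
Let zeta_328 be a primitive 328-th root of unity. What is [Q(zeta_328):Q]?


The degree equals Euler's totient phi(328).
328 = 2^3 * 41
phi(328) = 160

160


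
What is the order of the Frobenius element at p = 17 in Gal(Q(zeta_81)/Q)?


The Frobenius at p in Gal(Q(zeta_n)/Q) = (Z/nZ)* is the class of p, so its order is ord_81(17), the smallest k >= 1 with 17^k = 1 mod 81.
n = 81 = 3^4, phi(81) = 54; the order divides phi(n).
Divisors of 54: 1, 2, 3, 6, 9, 18, 27, 54
Repeated squaring mod 81: 17^1 = 17, 17^2 = 46, 17^4 = 10, 17^8 = 19, 17^16 = 37, 17^32 = 73
Test divisors in increasing order:
  k=1: 17^1 = 17 mod 81
  k=2: 17^2 = 46 mod 81
  k=3: 17^3 = 46 * 17 = 53 mod 81
  k=6: 17^6 = 10 * 46 = 55 mod 81
  k=9: 17^9 = 19 * 17 = 80 mod 81
  k=18: 17^18 = 37 * 46 = 1 mod 81  <- first divisor giving 1
Order = 18

18


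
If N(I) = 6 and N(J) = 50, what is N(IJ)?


N(IJ) = N(I) * N(J)
= 6 * 50
= 300

300


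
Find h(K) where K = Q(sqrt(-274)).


K = Q(sqrt(-274)). d mod 4 = 2, so D = disc(K) = 4d = -1096
h(K) equals the number of primitive reduced positive-definite forms (a, b, c) = a*x^2 + b*x*y + c*y^2 with b^2 - 4ac = D,
where reduced means |b| <= a <= c, with b >= 0 whenever |b| = a or a = c, and primitive means gcd(a, b, c) = 1.
Reduced forces 3a^2 <= |D| = 1096, so 1 <= a <= 19; b must have the parity of D, and c = (b^2 - D)/(4a) must be an integer >= a.
Enumerate a = 1..19, b in [-a, a]:
  a=1: (1, 0, 274)  [1]
  a=2: (2, 0, 137)  [1]
  a=3..4: none
  a=5: (5, -2, 55), (5, 2, 55)  [2]
  a=6..9: none
  a=10: (10, -8, 29), (10, 8, 29)  [2]
  a=11: (11, -2, 25), (11, 2, 25)  [2]
  a=12: none
  a=13: (13, -10, 23), (13, 10, 23)  [2]
  a=14..16: none
  a=17: (17, -14, 19), (17, 14, 19)  [2]
  a=18..19: none
Total reduced forms: 1 + 1 + 2 + 2 + 2 + 2 + 2 = 12
h = 12

12


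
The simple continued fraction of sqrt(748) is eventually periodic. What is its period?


Run the CF algorithm for sqrt(748).
a_0 = floor(sqrt(748)) = 27; set m_0=0, q_0=1.
Recurrence: m' = q*a - m,  q' = (d - m'^2)/q,  a' = floor((a_0 + m')/q').
  step 1: m=27, q=19, a=2
  step 2: m=11, q=33, a=1
  step 3: m=22, q=8, a=6
  step 4: m=26, q=9, a=5
  step 5: m=19, q=43, a=1
  step 6: m=24, q=4, a=12
  step 7: m=24, q=43, a=1
  step 8: m=19, q=9, a=5
  step 9: m=26, q=8, a=6
  step 10: m=22, q=33, a=1
  step 11: m=11, q=19, a=2
  step 12: m=27, q=1, a=54
a_12 = 2*a_0 = 54, so the period closes here.
sqrt(748) = [27; 2, 1, 6, 5, 1, 12, 1, 5, 6, 1, 2, 54]
Period length = 12

12


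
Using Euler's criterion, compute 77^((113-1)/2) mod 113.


p = 113 is prime and the exponent is (p-1)/2 = 56, so by Euler's criterion 77^56 = (77/113) = +1 or -1 mod 113.
Compute by square-and-multiply:
  56 = 32 + 16 + 8 (binary 111000)
  Repeated squaring mod 113: 77^1 = 77, 77^2 = 53, 77^4 = 97, 77^8 = 30, 77^16 = 109, 77^32 = 16
  77^56 = 77^32 * 77^16 * 77^8 = 16 * 109 * 30 mod 113
    16 * 109 = 1744 = 49 mod 113
    49 * 30 = 1470 = 1 mod 113
  77^56 = 1 mod 113
Result 1: 77 is a quadratic residue mod 113.
77^56 mod 113 = 1

1


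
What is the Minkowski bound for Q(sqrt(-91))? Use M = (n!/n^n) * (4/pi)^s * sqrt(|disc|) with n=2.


d = -91, d mod 4 = 1, so disc(K) = d = -91; |disc(K)| = 91
Imaginary quadratic field, so n = 2, s = r2 = 1, r1 = 0
M = (n!/n^n) * (4/pi)^s * sqrt(|disc(K)|) = (2!/2^2) * (4/pi)^1 * sqrt(91)
= 0.5 * 1.273240 * 9.539392
= 6.0730

6.0730


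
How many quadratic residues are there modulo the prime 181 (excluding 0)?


For prime p, the number of non-zero quadratic residues is (p-1)/2.
= (181-1)/2
= 90

90


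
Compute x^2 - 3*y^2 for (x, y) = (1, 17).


x^2 - d*y^2
= 1^2 - 3*17^2
= 1 - 867
= -866

-866


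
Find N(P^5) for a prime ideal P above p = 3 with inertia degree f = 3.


N(P^a) = p^(a*f)
= 3^(5*3)
= 3^15
= 14348907

14348907


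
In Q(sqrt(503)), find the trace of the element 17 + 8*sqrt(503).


Tr(a + b*sqrt(d)) = (a + b*sqrt(d)) + (a - b*sqrt(d)) = 2a
= 2 * (17)
= 34

34


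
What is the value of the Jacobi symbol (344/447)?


Compute (344/447) via quadratic reciprocity:
  pull out 2: (2/447) = +1  (since 447 mod 8 = 7)
  pull out 2: (2/447) = +1  (since 447 mod 8 = 7)
  pull out 2: (2/447) = +1  (since 447 mod 8 = 7)
  reciprocity: (43/447) -> -(447/43)
  reduce: (17/43)
  reciprocity: (17/43) -> +(43/17)
  reduce: (9/17)
  reciprocity: (9/17) -> +(17/9)
  reduce: (8/9)
  pull out 2: (2/9) = +1  (since 9 mod 8 = 1)
  pull out 2: (2/9) = +1  (since 9 mod 8 = 1)
  pull out 2: (2/9) = +1  (since 9 mod 8 = 1)
  (1/9) = 1
Product of signs = -1

-1


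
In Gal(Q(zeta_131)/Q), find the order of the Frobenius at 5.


The Frobenius at p in Gal(Q(zeta_n)/Q) = (Z/nZ)* is the class of p, so its order is ord_131(5), the smallest k >= 1 with 5^k = 1 mod 131.
n = 131 = 131, phi(131) = 130; the order divides phi(n).
Divisors of 130: 1, 2, 5, 10, 13, 26, 65, 130
Repeated squaring mod 131: 5^1 = 5, 5^2 = 25, 5^4 = 101, 5^8 = 114, 5^16 = 27, 5^32 = 74, 5^64 = 105, 5^128 = 21
Test divisors in increasing order:
  k=1: 5^1 = 5 mod 131
  k=2: 5^2 = 25 mod 131
  k=5: 5^5 = 101 * 5 = 112 mod 131
  k=10: 5^10 = 114 * 25 = 99 mod 131
  k=13: 5^13 = 114 * 101 * 5 = 61 mod 131
  k=26: 5^26 = 27 * 114 * 25 = 53 mod 131
  k=65: 5^65 = 105 * 5 = 1 mod 131  <- first divisor giving 1
Order = 65

65


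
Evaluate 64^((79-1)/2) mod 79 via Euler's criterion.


p = 79 is prime and the exponent is (p-1)/2 = 39, so by Euler's criterion 64^39 = (64/79) = +1 or -1 mod 79.
Compute by square-and-multiply:
  39 = 32 + 4 + 2 + 1 (binary 100111)
  Repeated squaring mod 79: 64^1 = 64, 64^2 = 67, 64^4 = 65, 64^8 = 38, 64^16 = 22, 64^32 = 10
  64^39 = 64^32 * 64^4 * 64^2 * 64^1 = 10 * 65 * 67 * 64 mod 79
    10 * 65 = 650 = 18 mod 79
    18 * 67 = 1206 = 21 mod 79
    21 * 64 = 1344 = 1 mod 79
  64^39 = 1 mod 79
Result 1: 64 is a quadratic residue mod 79.
64^39 mod 79 = 1

1


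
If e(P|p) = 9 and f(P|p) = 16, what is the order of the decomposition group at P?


|D_P| = e * f
= 9 * 16
= 144

144


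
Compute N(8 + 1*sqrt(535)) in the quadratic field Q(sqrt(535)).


N(a + b*sqrt(d)) = a^2 - d*b^2
= (8)^2 - (535)*(1)^2
= 64 - 535
= -471

-471


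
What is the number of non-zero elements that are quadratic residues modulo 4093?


For prime p, the number of non-zero quadratic residues is (p-1)/2.
= (4093-1)/2
= 2046

2046


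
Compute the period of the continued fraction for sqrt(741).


Run the CF algorithm for sqrt(741).
a_0 = floor(sqrt(741)) = 27; set m_0=0, q_0=1.
Recurrence: m' = q*a - m,  q' = (d - m'^2)/q,  a' = floor((a_0 + m')/q').
  step 1: m=27, q=12, a=4
  step 2: m=21, q=25, a=1
  step 3: m=4, q=29, a=1
  step 4: m=25, q=4, a=13
  step 5: m=27, q=3, a=18
  step 6: m=27, q=4, a=13
  step 7: m=25, q=29, a=1
  step 8: m=4, q=25, a=1
  step 9: m=21, q=12, a=4
  step 10: m=27, q=1, a=54
a_10 = 2*a_0 = 54, so the period closes here.
sqrt(741) = [27; 4, 1, 1, 13, 18, 13, 1, 1, 4, 54]
Period length = 10

10


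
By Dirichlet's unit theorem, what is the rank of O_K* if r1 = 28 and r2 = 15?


By Dirichlet's unit theorem:
rank = r1 + r2 - 1
= 28 + 15 - 1
= 42

42


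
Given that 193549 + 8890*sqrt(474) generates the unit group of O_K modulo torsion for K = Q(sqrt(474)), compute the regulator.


epsilon = 193549 + 8890*sqrt(474)
= 387098.0000
R = ln(387098.0000)
= 12.8664

12.8664


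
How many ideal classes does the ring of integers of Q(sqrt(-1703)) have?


K = Q(sqrt(-1703)). d mod 4 = 1, so D = disc(K) = d = -1703
h(K) equals the number of primitive reduced positive-definite forms (a, b, c) = a*x^2 + b*x*y + c*y^2 with b^2 - 4ac = D,
where reduced means |b| <= a <= c, with b >= 0 whenever |b| = a or a = c, and primitive means gcd(a, b, c) = 1.
Reduced forces 3a^2 <= |D| = 1703, so 1 <= a <= 23; b must have the parity of D, and c = (b^2 - D)/(4a) must be an integer >= a.
Enumerate a = 1..23, b in [-a, a]:
  a=1: (1, 1, 426)  [1]
  a=2: (2, -1, 213), (2, 1, 213)  [2]
  a=3: (3, -1, 142), (3, 1, 142)  [2]
  a=4: (4, -3, 107), (4, 3, 107)  [2]
  a=5: none
  a=6: (6, -5, 72), (6, -1, 71), (6, 1, 71), (6, 5, 72)  [4]
  a=7: none
  a=8: (8, -5, 54), (8, 5, 54)  [2]
  a=9: (9, -5, 48), (9, 5, 48)  [2]
  a=10..11: none
  a=12: (12, -11, 38), (12, -5, 36), (12, 5, 36), (12, 11, 38)  [4]
  a=13: (13, 13, 36)  [1]
  a=14..15: none
  a=16: (16, -5, 27), (16, 5, 27)  [2]
  a=17: none
  a=18: (18, -13, 26), (18, -5, 24), (18, 5, 24), (18, 13, 26)  [4]
  a=19: (19, -11, 24), (19, 11, 24)  [2]
  a=20..23: none
Total reduced forms: 1 + 2 + 2 + 2 + 4 + 2 + 2 + 4 + 1 + 2 + 4 + 2 = 28
h = 28

28


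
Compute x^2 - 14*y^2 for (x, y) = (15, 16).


x^2 - d*y^2
= 15^2 - 14*16^2
= 225 - 3584
= -3359

-3359


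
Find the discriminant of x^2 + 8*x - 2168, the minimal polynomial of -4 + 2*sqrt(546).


The element -4 + 2*sqrt(546) has minimal polynomial:
x^2 + 8*x - 2168
Discriminant = (8)^2 - 4*(-2168)
= 64 + 8672
= 8736

8736


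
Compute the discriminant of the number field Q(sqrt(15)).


For K = Q(sqrt(d)) with d squarefree: disc(K) = d if d = 1 mod 4, and disc(K) = 4d if d = 2 or 3 mod 4.
Here d = 15, and d mod 4 = 3.
d = 3 mod 4, not 1 (O_K = Z[sqrt(d)]), so disc(K) = 4d = 4 * (15) = 60

60


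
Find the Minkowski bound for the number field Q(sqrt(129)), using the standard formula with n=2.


d = 129, d mod 4 = 1, so disc(K) = d = 129; |disc(K)| = 129
Real quadratic field, so n = 2, s = r2 = 0, r1 = 2
M = (n!/n^n) * (4/pi)^s * sqrt(|disc(K)|) = (2!/2^2) * (4/pi)^0 * sqrt(129)
= 0.5 * 1.000000 * 11.357817
= 5.6789

5.6789


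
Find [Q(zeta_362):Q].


The degree equals Euler's totient phi(362).
362 = 2 * 181
phi(362) = 180

180


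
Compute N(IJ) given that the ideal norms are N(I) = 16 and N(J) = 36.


N(IJ) = N(I) * N(J)
= 16 * 36
= 576

576


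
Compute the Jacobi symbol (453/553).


Compute (453/553) via quadratic reciprocity:
  reciprocity: (453/553) -> +(553/453)
  reduce: (100/453)
  pull out 2: (2/453) = -1  (since 453 mod 8 = 5)
  pull out 2: (2/453) = -1  (since 453 mod 8 = 5)
  reciprocity: (25/453) -> +(453/25)
  reduce: (3/25)
  reciprocity: (3/25) -> +(25/3)
  reduce: (1/3)
  (1/3) = 1
Product of signs = 1

1


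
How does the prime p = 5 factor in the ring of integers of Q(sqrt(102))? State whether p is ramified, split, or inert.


K = Q(sqrt(102)). Since d mod 4 = 2, disc(K) = 408.
Check p | disc: 408 mod 5 = 3.
p does not divide disc. Compute Legendre symbol (d/p):
2^((5-1)/2) mod 5 = -1
(d/p) = -1, so p is inert: (p) stays prime with e=1, f=2, g=1.
Therefore p is inert.

inert


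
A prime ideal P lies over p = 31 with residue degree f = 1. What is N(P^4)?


N(P^a) = p^(a*f)
= 31^(4*1)
= 31^4
= 923521

923521


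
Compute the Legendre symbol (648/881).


p = 881 is prime, so compute (648/881) with the reciprocity algorithm (Jacobi-symbol steps: pull out 2s via (2/n), flip via reciprocity, reduce):
  pull out 2: (2/881) = +1  (since 881 mod 8 = 1)
  pull out 2: (2/881) = +1  (since 881 mod 8 = 1)
  pull out 2: (2/881) = +1  (since 881 mod 8 = 1)
  reciprocity: (81/881) -> +(881/81)
  reduce: (71/81)
  reciprocity: (71/81) -> +(81/71)
  reduce: (10/71)
  pull out 2: (2/71) = +1  (since 71 mod 8 = 7)
  reciprocity: (5/71) -> +(71/5)
  reduce: (1/5)
  (1/5) = 1
Product of signs = 1
(648/881) = 1

1


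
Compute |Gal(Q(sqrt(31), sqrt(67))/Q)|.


The 2 square roots of distinct primes are multiplicatively independent over Q,
so [K:Q] = 2^2 and Gal(K/Q) is isomorphic to (Z/2Z)^2.
|Gal| = 2^2 = 4

4


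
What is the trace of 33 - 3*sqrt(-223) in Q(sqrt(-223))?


Tr(a + b*sqrt(d)) = (a + b*sqrt(d)) + (a - b*sqrt(d)) = 2a
= 2 * (33)
= 66

66


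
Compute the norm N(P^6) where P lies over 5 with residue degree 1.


N(P^a) = p^(a*f)
= 5^(6*1)
= 5^6
= 15625

15625


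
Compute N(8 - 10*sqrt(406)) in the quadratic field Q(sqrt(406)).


N(a + b*sqrt(d)) = a^2 - d*b^2
= (8)^2 - (406)*(-10)^2
= 64 - 40600
= -40536

-40536


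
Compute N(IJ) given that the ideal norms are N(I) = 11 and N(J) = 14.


N(IJ) = N(I) * N(J)
= 11 * 14
= 154

154


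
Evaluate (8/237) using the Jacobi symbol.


Compute (8/237) via quadratic reciprocity:
  pull out 2: (2/237) = -1  (since 237 mod 8 = 5)
  pull out 2: (2/237) = -1  (since 237 mod 8 = 5)
  pull out 2: (2/237) = -1  (since 237 mod 8 = 5)
  (1/237) = 1
Product of signs = -1

-1


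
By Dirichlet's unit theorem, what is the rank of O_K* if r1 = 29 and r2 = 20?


By Dirichlet's unit theorem:
rank = r1 + r2 - 1
= 29 + 20 - 1
= 48

48


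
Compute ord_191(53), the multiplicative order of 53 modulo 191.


We want ord_191(53), the smallest k >= 1 with 53^k = 1 mod 191.
n = 191 = 191, phi(191) = 190; the order divides phi(n).
Divisors of 190: 1, 2, 5, 10, 19, 38, 95, 190
Repeated squaring mod 191: 53^1 = 53, 53^2 = 135, 53^4 = 80, 53^8 = 97, 53^16 = 50, 53^32 = 17, 53^64 = 98, 53^128 = 54
Test divisors in increasing order:
  k=1: 53^1 = 53 mod 191
  k=2: 53^2 = 135 mod 191
  k=5: 53^5 = 80 * 53 = 38 mod 191
  k=10: 53^10 = 97 * 135 = 107 mod 191
  k=19: 53^19 = 50 * 135 * 53 = 7 mod 191
  k=38: 53^38 = 17 * 80 * 135 = 49 mod 191
  k=95: 53^95 = 98 * 50 * 97 * 80 * 135 * 53 = 190 mod 191
  k=190: 53^190 = 54 * 17 * 50 * 97 * 80 * 135 = 1 mod 191  <- first divisor giving 1
Order = 190

190


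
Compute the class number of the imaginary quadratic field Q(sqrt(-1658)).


K = Q(sqrt(-1658)). d mod 4 = 2, so D = disc(K) = 4d = -6632
h(K) equals the number of primitive reduced positive-definite forms (a, b, c) = a*x^2 + b*x*y + c*y^2 with b^2 - 4ac = D,
where reduced means |b| <= a <= c, with b >= 0 whenever |b| = a or a = c, and primitive means gcd(a, b, c) = 1.
Reduced forces 3a^2 <= |D| = 6632, so 1 <= a <= 47; b must have the parity of D, and c = (b^2 - D)/(4a) must be an integer >= a.
Enumerate a = 1..47, b in [-a, a]:
  a=1: (1, 0, 1658)  [1]
  a=2: (2, 0, 829)  [1]
  a=3: (3, -2, 553), (3, 2, 553)  [2]
  a=4..5: none
  a=6: (6, -4, 277), (6, 4, 277)  [2]
  a=7: (7, -2, 237), (7, 2, 237)  [2]
  a=8: none
  a=9: (9, -8, 186), (9, 8, 186)  [2]
  a=10: none
  a=11: (11, -10, 153), (11, 10, 153)  [2]
  a=12..13: none
  a=14: (14, -12, 121), (14, 12, 121)  [2]
  a=15..16: none
  a=17: (17, -10, 99), (17, 10, 99)  [2]
  a=18: (18, -8, 93), (18, 8, 93)  [2]
  a=19..20: none
  a=21: (21, -16, 82), (21, -2, 79), (21, 2, 79), (21, 16, 82)  [4]
  a=22: (22, -12, 77), (22, 12, 77)  [2]
  a=23..26: none
  a=27: (27, -8, 62), (27, 8, 62)  [2]
  a=28: none
  a=29: (29, -26, 63), (29, 26, 63)  [2]
  a=30: none
  a=31: (31, -8, 54), (31, 8, 54)  [2]
  a=32: none
  a=33: (33, -32, 58), (33, -10, 51), (33, 10, 51), (33, 32, 58)  [4]
  a=34: (34, -24, 53), (34, 24, 53)  [2]
  a=35..36: none
  a=37: (37, -18, 47), (37, 18, 47)  [2]
  a=38..40: none
  a=41: (41, -16, 42), (41, 16, 42)  [2]
  a=42: (42, -40, 49), (42, 40, 49)  [2]
  a=43..47: none
Total reduced forms: 1 + 1 + 2 + 2 + 2 + 2 + 2 + 2 + 2 + 2 + 4 + 2 + 2 + 2 + 2 + 4 + 2 + 2 + 2 + 2 = 42
h = 42

42


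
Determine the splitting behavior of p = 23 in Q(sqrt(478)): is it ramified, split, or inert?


K = Q(sqrt(478)). Since d mod 4 = 2, disc(K) = 1912.
Check p | disc: 1912 mod 23 = 3.
p does not divide disc. Compute Legendre symbol (d/p):
18^((23-1)/2) mod 23 = 1
(d/p) = 1, so p splits: (p) = P*P' with e=1, f=1, g=2.
Therefore p is split.

split


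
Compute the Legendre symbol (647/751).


p = 751 is prime, so compute (647/751) with the reciprocity algorithm (Jacobi-symbol steps: pull out 2s via (2/n), flip via reciprocity, reduce):
  reciprocity: (647/751) -> -(751/647)
  reduce: (104/647)
  pull out 2: (2/647) = +1  (since 647 mod 8 = 7)
  pull out 2: (2/647) = +1  (since 647 mod 8 = 7)
  pull out 2: (2/647) = +1  (since 647 mod 8 = 7)
  reciprocity: (13/647) -> +(647/13)
  reduce: (10/13)
  pull out 2: (2/13) = -1  (since 13 mod 8 = 5)
  reciprocity: (5/13) -> +(13/5)
  reduce: (3/5)
  reciprocity: (3/5) -> +(5/3)
  reduce: (2/3)
  pull out 2: (2/3) = -1  (since 3 mod 8 = 3)
  (1/3) = 1
Product of signs = -1
(647/751) = -1

-1
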